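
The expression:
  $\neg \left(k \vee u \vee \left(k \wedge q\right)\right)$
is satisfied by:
  {u: False, k: False}


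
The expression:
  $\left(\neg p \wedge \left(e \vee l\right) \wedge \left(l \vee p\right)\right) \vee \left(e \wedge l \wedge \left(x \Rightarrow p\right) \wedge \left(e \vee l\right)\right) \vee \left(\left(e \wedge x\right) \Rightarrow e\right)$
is always true.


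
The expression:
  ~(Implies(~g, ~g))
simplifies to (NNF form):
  False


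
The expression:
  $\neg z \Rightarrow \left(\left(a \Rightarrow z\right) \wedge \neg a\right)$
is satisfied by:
  {z: True, a: False}
  {a: False, z: False}
  {a: True, z: True}


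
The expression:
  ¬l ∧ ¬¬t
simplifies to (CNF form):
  t ∧ ¬l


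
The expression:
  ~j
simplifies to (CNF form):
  ~j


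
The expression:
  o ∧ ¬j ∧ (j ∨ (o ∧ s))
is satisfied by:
  {s: True, o: True, j: False}


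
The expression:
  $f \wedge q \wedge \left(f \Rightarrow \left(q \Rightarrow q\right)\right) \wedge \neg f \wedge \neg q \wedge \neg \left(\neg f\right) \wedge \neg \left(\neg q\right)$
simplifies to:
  $\text{False}$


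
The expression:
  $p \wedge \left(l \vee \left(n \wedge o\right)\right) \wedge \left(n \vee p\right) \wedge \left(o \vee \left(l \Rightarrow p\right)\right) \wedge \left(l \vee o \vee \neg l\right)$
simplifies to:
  $p \wedge \left(l \vee n\right) \wedge \left(l \vee o\right)$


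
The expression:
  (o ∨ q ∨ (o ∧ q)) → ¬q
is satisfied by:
  {q: False}


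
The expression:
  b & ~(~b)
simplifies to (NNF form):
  b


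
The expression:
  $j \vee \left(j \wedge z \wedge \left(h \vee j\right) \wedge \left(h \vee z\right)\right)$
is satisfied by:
  {j: True}


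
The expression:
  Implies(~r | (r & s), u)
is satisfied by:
  {u: True, r: True, s: False}
  {u: True, r: False, s: False}
  {u: True, s: True, r: True}
  {u: True, s: True, r: False}
  {r: True, s: False, u: False}


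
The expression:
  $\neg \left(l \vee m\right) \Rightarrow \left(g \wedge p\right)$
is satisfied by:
  {m: True, l: True, g: True, p: True}
  {m: True, l: True, g: True, p: False}
  {m: True, l: True, p: True, g: False}
  {m: True, l: True, p: False, g: False}
  {m: True, g: True, p: True, l: False}
  {m: True, g: True, p: False, l: False}
  {m: True, g: False, p: True, l: False}
  {m: True, g: False, p: False, l: False}
  {l: True, g: True, p: True, m: False}
  {l: True, g: True, p: False, m: False}
  {l: True, p: True, g: False, m: False}
  {l: True, p: False, g: False, m: False}
  {g: True, p: True, l: False, m: False}


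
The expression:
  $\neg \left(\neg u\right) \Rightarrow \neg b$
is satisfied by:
  {u: False, b: False}
  {b: True, u: False}
  {u: True, b: False}


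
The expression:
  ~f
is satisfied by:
  {f: False}


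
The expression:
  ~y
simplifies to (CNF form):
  ~y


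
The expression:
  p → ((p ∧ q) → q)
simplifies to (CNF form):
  True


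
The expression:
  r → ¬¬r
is always true.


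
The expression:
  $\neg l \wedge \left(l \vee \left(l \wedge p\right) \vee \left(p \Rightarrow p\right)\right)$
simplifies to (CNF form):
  $\neg l$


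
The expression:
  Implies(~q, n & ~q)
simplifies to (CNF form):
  n | q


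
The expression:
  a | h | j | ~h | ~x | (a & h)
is always true.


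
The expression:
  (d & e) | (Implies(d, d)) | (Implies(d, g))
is always true.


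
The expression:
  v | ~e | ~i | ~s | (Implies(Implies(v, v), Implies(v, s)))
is always true.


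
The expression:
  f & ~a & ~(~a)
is never true.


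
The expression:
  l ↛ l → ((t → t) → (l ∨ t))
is always true.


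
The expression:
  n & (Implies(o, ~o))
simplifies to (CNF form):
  n & ~o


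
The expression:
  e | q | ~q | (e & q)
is always true.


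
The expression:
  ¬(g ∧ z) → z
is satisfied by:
  {z: True}


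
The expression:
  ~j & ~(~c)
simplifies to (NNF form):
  c & ~j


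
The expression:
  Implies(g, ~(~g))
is always true.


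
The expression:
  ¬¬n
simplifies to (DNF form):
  n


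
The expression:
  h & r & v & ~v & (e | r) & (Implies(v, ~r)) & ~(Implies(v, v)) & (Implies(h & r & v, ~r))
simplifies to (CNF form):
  False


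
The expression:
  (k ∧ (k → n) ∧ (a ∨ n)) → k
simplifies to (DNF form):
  True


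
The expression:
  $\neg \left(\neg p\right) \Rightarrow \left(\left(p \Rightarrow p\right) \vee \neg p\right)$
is always true.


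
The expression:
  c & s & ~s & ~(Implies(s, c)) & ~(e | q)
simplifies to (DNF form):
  False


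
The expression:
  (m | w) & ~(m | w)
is never true.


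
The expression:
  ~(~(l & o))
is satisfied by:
  {o: True, l: True}


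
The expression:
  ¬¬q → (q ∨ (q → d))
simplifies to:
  True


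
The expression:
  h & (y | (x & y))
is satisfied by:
  {h: True, y: True}


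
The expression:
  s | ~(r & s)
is always true.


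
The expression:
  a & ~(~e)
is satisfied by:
  {a: True, e: True}


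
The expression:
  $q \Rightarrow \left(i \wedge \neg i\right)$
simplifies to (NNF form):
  $\neg q$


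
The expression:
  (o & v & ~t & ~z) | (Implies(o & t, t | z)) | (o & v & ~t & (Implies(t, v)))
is always true.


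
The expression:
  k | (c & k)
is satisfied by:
  {k: True}


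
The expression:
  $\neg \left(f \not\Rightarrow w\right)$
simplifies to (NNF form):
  $w \vee \neg f$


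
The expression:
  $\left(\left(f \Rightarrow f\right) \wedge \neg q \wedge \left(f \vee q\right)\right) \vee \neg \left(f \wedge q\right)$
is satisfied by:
  {q: False, f: False}
  {f: True, q: False}
  {q: True, f: False}


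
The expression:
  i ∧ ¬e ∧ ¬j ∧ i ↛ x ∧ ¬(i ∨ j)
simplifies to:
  False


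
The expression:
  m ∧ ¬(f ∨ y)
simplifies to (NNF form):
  m ∧ ¬f ∧ ¬y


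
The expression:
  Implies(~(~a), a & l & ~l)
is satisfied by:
  {a: False}


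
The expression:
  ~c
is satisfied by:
  {c: False}


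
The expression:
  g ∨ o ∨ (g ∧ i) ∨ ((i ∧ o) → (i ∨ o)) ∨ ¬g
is always true.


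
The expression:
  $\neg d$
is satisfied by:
  {d: False}


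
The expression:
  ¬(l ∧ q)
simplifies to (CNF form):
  ¬l ∨ ¬q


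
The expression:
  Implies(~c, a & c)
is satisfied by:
  {c: True}


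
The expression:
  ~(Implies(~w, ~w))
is never true.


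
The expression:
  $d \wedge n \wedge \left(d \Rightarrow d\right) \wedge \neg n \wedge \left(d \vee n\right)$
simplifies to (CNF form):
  $\text{False}$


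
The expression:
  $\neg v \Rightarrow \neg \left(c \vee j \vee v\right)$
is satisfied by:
  {v: True, c: False, j: False}
  {j: True, v: True, c: False}
  {v: True, c: True, j: False}
  {j: True, v: True, c: True}
  {j: False, c: False, v: False}


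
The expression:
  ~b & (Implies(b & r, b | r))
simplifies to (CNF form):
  ~b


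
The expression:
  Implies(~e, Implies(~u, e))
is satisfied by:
  {e: True, u: True}
  {e: True, u: False}
  {u: True, e: False}


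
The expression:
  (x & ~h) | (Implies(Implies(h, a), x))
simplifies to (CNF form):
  (h | x) & (x | ~a)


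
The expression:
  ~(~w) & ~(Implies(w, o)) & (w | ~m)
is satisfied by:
  {w: True, o: False}


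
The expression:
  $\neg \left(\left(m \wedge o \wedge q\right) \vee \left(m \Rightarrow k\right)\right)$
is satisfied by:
  {m: True, o: False, q: False, k: False}
  {m: True, q: True, o: False, k: False}
  {m: True, o: True, q: False, k: False}


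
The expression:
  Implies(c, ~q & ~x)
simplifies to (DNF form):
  ~c | (~q & ~x)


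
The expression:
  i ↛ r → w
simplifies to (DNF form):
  r ∨ w ∨ ¬i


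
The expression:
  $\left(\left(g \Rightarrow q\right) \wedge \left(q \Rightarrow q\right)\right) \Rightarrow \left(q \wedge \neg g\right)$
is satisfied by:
  {q: True, g: False}
  {g: True, q: False}


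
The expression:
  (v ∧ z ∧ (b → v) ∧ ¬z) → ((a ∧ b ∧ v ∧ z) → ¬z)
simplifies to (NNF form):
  True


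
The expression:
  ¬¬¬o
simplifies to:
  ¬o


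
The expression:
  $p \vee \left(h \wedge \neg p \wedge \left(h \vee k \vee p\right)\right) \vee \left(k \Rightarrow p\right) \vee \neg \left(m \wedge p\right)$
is always true.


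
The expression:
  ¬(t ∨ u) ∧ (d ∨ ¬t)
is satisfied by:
  {u: False, t: False}


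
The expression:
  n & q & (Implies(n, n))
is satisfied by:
  {q: True, n: True}


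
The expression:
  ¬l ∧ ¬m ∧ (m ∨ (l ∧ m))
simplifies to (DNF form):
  False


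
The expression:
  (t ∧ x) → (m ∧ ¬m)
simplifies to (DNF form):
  ¬t ∨ ¬x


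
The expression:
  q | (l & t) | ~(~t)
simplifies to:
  q | t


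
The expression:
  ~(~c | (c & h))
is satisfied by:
  {c: True, h: False}


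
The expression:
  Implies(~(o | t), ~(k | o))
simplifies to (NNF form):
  o | t | ~k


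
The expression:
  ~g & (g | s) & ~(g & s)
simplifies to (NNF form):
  s & ~g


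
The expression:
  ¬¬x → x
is always true.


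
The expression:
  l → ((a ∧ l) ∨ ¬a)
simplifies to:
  True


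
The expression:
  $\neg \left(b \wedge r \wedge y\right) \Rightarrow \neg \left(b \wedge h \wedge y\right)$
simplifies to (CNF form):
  $r \vee \neg b \vee \neg h \vee \neg y$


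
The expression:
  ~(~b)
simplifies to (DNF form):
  b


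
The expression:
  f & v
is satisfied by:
  {f: True, v: True}


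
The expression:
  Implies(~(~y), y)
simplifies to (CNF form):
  True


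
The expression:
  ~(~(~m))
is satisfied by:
  {m: False}


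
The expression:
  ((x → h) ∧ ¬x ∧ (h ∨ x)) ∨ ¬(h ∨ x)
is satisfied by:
  {x: False}


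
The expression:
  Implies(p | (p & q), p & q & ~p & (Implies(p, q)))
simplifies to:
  ~p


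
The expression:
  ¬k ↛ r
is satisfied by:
  {r: True, k: False}
  {k: False, r: False}
  {k: True, r: True}


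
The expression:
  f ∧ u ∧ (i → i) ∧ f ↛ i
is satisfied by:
  {u: True, f: True, i: False}


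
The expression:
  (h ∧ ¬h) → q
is always true.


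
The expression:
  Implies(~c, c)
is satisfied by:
  {c: True}


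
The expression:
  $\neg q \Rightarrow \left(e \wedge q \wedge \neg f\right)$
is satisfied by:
  {q: True}


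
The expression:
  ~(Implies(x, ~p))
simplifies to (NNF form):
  p & x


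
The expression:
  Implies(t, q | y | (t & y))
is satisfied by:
  {y: True, q: True, t: False}
  {y: True, t: False, q: False}
  {q: True, t: False, y: False}
  {q: False, t: False, y: False}
  {y: True, q: True, t: True}
  {y: True, t: True, q: False}
  {q: True, t: True, y: False}


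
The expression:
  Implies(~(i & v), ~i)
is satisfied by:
  {v: True, i: False}
  {i: False, v: False}
  {i: True, v: True}


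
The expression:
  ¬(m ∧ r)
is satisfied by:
  {m: False, r: False}
  {r: True, m: False}
  {m: True, r: False}


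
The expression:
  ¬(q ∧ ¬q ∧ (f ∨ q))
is always true.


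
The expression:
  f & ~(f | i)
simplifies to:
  False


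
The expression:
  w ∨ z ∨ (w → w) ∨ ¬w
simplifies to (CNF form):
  True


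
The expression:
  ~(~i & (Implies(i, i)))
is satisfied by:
  {i: True}


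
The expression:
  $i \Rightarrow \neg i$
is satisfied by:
  {i: False}


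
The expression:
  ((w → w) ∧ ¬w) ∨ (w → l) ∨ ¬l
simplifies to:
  True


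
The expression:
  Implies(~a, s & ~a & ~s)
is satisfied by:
  {a: True}


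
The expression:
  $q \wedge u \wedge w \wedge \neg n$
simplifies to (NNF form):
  $q \wedge u \wedge w \wedge \neg n$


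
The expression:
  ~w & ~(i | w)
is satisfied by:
  {i: False, w: False}


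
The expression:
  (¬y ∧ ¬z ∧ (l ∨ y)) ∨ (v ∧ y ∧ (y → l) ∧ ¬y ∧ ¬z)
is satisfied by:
  {l: True, y: False, z: False}


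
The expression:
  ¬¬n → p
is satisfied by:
  {p: True, n: False}
  {n: False, p: False}
  {n: True, p: True}


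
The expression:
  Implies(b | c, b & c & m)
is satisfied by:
  {m: True, c: False, b: False}
  {m: False, c: False, b: False}
  {b: True, c: True, m: True}


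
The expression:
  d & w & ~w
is never true.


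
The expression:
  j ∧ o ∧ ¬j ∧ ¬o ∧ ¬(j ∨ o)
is never true.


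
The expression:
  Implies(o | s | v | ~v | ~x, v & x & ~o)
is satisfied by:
  {x: True, v: True, o: False}


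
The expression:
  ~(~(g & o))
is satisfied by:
  {g: True, o: True}


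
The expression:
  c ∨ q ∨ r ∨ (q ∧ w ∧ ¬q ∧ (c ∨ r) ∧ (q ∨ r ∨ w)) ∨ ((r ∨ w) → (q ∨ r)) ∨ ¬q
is always true.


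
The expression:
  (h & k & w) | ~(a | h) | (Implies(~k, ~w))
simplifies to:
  k | ~w | (~a & ~h)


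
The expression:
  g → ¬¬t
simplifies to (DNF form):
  t ∨ ¬g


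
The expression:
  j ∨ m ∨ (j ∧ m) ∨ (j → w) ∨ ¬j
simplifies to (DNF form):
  True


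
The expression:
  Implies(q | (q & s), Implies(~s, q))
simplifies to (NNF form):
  True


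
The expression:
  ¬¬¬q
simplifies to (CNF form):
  ¬q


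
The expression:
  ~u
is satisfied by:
  {u: False}


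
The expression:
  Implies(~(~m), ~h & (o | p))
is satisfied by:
  {p: True, o: True, m: False, h: False}
  {p: True, o: False, m: False, h: False}
  {o: True, h: False, p: False, m: False}
  {h: False, o: False, p: False, m: False}
  {h: True, p: True, o: True, m: False}
  {h: True, p: True, o: False, m: False}
  {h: True, o: True, p: False, m: False}
  {h: True, o: False, p: False, m: False}
  {m: True, p: True, o: True, h: False}
  {m: True, p: True, o: False, h: False}
  {m: True, o: True, p: False, h: False}


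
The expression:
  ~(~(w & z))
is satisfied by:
  {z: True, w: True}


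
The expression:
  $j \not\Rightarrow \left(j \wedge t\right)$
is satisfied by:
  {j: True, t: False}


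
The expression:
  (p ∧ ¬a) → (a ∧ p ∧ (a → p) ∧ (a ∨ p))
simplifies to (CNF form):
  a ∨ ¬p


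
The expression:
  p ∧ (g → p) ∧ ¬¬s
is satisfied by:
  {p: True, s: True}


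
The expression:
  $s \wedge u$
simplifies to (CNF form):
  $s \wedge u$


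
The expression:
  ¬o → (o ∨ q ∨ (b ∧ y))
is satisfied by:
  {b: True, q: True, o: True, y: True}
  {b: True, q: True, o: True, y: False}
  {q: True, o: True, y: True, b: False}
  {q: True, o: True, y: False, b: False}
  {b: True, q: True, y: True, o: False}
  {b: True, q: True, y: False, o: False}
  {q: True, y: True, o: False, b: False}
  {q: True, y: False, o: False, b: False}
  {b: True, o: True, y: True, q: False}
  {b: True, o: True, y: False, q: False}
  {o: True, y: True, q: False, b: False}
  {o: True, q: False, y: False, b: False}
  {b: True, y: True, q: False, o: False}


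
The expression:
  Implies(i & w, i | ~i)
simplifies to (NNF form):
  True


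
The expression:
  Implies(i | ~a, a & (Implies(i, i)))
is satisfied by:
  {a: True}


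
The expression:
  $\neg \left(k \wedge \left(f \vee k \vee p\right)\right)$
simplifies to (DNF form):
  $\neg k$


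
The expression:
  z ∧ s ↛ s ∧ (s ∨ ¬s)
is never true.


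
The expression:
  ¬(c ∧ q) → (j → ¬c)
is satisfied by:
  {q: True, c: False, j: False}
  {c: False, j: False, q: False}
  {j: True, q: True, c: False}
  {j: True, c: False, q: False}
  {q: True, c: True, j: False}
  {c: True, q: False, j: False}
  {j: True, c: True, q: True}


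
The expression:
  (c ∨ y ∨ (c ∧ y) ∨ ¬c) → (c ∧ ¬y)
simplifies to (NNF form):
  c ∧ ¬y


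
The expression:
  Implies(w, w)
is always true.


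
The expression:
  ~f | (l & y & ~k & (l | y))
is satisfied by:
  {l: True, y: True, k: False, f: False}
  {l: True, k: False, y: False, f: False}
  {y: True, l: False, k: False, f: False}
  {l: False, k: False, y: False, f: False}
  {l: True, k: True, y: True, f: False}
  {l: True, k: True, y: False, f: False}
  {k: True, y: True, l: False, f: False}
  {k: True, l: False, y: False, f: False}
  {f: True, l: True, y: True, k: False}


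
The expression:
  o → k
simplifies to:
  k ∨ ¬o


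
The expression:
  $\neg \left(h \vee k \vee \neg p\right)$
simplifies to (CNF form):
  $p \wedge \neg h \wedge \neg k$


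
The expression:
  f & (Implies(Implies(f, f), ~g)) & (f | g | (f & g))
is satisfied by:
  {f: True, g: False}


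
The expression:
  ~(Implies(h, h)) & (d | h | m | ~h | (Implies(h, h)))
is never true.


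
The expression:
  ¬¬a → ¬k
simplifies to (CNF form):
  ¬a ∨ ¬k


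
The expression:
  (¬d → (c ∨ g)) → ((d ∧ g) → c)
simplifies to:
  c ∨ ¬d ∨ ¬g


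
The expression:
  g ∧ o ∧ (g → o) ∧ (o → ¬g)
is never true.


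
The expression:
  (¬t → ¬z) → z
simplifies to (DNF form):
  z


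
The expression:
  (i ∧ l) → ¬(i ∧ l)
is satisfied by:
  {l: False, i: False}
  {i: True, l: False}
  {l: True, i: False}


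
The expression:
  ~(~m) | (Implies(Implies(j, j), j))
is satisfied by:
  {m: True, j: True}
  {m: True, j: False}
  {j: True, m: False}


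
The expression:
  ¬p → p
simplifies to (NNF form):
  p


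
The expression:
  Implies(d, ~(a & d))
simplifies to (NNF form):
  ~a | ~d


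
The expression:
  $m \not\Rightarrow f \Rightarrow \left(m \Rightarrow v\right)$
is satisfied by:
  {v: True, f: True, m: False}
  {v: True, f: False, m: False}
  {f: True, v: False, m: False}
  {v: False, f: False, m: False}
  {v: True, m: True, f: True}
  {v: True, m: True, f: False}
  {m: True, f: True, v: False}


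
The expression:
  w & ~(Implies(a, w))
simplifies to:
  False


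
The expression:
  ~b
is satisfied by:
  {b: False}


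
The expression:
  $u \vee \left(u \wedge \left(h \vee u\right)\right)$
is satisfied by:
  {u: True}


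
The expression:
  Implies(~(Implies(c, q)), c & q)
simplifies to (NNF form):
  q | ~c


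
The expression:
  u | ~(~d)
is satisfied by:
  {d: True, u: True}
  {d: True, u: False}
  {u: True, d: False}


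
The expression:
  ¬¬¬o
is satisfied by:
  {o: False}


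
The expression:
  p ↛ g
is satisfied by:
  {p: True, g: False}


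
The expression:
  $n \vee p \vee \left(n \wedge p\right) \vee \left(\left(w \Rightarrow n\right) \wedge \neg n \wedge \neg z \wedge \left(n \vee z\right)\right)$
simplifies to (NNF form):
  $n \vee p$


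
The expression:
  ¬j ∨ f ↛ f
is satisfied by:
  {j: False}


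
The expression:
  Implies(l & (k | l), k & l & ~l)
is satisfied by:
  {l: False}


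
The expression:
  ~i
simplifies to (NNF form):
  ~i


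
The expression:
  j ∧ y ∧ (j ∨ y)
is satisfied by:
  {j: True, y: True}


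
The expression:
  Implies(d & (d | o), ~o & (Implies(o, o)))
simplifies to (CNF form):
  ~d | ~o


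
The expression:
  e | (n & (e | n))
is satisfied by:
  {n: True, e: True}
  {n: True, e: False}
  {e: True, n: False}


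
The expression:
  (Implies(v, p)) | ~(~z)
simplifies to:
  p | z | ~v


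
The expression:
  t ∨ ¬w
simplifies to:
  t ∨ ¬w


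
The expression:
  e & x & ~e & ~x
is never true.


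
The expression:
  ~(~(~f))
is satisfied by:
  {f: False}


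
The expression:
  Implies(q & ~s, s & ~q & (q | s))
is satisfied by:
  {s: True, q: False}
  {q: False, s: False}
  {q: True, s: True}


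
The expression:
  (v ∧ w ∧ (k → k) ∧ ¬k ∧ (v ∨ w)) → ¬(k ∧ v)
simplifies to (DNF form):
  True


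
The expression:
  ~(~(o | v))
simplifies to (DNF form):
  o | v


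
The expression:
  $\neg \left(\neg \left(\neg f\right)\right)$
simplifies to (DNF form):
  $\neg f$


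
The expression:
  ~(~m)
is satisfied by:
  {m: True}


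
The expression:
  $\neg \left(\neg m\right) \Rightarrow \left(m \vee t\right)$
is always true.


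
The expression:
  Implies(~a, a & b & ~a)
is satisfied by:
  {a: True}


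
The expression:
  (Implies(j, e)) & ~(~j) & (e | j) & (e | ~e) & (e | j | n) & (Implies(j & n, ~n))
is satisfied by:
  {j: True, e: True, n: False}


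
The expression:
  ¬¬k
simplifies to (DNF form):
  k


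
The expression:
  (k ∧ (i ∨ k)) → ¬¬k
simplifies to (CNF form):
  True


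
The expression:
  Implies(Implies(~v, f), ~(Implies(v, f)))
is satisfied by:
  {f: False}


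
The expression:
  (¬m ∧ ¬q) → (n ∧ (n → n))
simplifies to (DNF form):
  m ∨ n ∨ q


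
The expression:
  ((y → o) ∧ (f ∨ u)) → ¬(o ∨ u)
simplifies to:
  (y ∧ ¬o) ∨ (¬f ∧ ¬u) ∨ (¬o ∧ ¬u)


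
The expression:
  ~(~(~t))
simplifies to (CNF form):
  ~t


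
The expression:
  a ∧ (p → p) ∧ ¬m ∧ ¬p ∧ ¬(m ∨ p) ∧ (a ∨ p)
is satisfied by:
  {a: True, p: False, m: False}


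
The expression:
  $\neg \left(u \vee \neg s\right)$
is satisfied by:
  {s: True, u: False}


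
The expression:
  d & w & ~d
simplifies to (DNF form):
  False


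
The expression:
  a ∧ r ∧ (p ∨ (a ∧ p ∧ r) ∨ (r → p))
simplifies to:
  a ∧ p ∧ r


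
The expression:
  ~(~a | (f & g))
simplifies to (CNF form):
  a & (~f | ~g)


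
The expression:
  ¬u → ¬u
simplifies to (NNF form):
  True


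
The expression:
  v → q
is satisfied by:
  {q: True, v: False}
  {v: False, q: False}
  {v: True, q: True}


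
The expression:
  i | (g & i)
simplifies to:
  i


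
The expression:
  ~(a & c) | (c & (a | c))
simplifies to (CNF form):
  True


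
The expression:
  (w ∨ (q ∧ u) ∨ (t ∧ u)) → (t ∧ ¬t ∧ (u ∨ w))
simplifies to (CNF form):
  ¬w ∧ (¬q ∨ ¬u) ∧ (¬t ∨ ¬u)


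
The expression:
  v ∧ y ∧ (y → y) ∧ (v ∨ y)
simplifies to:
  v ∧ y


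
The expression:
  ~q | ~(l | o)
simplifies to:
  ~q | (~l & ~o)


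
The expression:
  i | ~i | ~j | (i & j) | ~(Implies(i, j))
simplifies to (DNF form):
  True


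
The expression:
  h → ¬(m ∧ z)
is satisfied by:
  {h: False, m: False, z: False}
  {z: True, h: False, m: False}
  {m: True, h: False, z: False}
  {z: True, m: True, h: False}
  {h: True, z: False, m: False}
  {z: True, h: True, m: False}
  {m: True, h: True, z: False}


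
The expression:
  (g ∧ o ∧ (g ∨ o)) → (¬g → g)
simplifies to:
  True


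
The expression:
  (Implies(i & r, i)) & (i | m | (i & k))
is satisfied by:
  {i: True, m: True}
  {i: True, m: False}
  {m: True, i: False}


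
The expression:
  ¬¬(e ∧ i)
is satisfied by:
  {i: True, e: True}


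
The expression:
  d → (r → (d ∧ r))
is always true.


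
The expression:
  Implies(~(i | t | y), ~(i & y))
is always true.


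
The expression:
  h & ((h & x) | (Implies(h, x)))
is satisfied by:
  {h: True, x: True}


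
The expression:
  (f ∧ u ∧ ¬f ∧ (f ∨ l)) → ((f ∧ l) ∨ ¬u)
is always true.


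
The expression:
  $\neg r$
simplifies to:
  $\neg r$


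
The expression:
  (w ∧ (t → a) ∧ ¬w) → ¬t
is always true.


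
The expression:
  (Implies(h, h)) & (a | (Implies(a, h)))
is always true.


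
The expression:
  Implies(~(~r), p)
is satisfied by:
  {p: True, r: False}
  {r: False, p: False}
  {r: True, p: True}


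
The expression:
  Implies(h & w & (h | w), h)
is always true.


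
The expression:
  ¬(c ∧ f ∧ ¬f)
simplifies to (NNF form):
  True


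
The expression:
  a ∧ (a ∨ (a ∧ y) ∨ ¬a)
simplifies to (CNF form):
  a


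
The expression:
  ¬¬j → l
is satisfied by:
  {l: True, j: False}
  {j: False, l: False}
  {j: True, l: True}


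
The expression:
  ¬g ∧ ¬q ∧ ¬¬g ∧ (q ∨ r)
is never true.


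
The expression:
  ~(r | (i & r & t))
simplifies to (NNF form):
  ~r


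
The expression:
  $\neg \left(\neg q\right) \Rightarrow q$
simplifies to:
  $\text{True}$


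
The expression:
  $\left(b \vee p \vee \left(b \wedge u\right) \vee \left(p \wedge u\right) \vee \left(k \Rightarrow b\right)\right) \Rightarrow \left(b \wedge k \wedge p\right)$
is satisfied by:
  {k: True, p: False, b: False}
  {b: True, p: True, k: True}


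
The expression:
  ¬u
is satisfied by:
  {u: False}


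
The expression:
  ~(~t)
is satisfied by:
  {t: True}


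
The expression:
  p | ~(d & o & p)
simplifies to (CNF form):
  True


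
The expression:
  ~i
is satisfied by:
  {i: False}


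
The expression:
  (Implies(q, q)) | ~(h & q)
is always true.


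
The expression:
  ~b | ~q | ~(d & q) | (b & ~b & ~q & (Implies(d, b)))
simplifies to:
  ~b | ~d | ~q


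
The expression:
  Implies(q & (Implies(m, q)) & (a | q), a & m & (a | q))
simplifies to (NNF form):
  ~q | (a & m)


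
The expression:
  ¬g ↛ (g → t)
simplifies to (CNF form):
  False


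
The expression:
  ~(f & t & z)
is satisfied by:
  {t: False, z: False, f: False}
  {f: True, t: False, z: False}
  {z: True, t: False, f: False}
  {f: True, z: True, t: False}
  {t: True, f: False, z: False}
  {f: True, t: True, z: False}
  {z: True, t: True, f: False}


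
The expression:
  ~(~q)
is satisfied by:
  {q: True}


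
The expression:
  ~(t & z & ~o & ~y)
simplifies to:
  o | y | ~t | ~z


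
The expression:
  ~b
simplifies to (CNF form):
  ~b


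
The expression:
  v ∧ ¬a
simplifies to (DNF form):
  v ∧ ¬a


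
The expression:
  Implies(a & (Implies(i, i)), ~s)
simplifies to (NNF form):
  ~a | ~s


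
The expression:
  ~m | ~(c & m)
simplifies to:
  ~c | ~m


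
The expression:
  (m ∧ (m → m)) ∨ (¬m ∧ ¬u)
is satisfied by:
  {m: True, u: False}
  {u: False, m: False}
  {u: True, m: True}


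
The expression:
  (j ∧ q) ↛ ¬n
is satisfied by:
  {j: True, q: True, n: True}


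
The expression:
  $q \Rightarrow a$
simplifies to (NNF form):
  $a \vee \neg q$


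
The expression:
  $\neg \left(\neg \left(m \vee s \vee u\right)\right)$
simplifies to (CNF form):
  $m \vee s \vee u$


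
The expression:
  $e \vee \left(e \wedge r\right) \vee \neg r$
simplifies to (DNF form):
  $e \vee \neg r$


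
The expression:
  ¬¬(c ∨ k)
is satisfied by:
  {k: True, c: True}
  {k: True, c: False}
  {c: True, k: False}


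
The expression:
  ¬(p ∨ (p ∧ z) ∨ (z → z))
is never true.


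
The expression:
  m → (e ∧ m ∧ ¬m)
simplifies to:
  ¬m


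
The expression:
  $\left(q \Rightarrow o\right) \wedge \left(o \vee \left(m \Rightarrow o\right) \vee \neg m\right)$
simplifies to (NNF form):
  $o \vee \left(\neg m \wedge \neg q\right)$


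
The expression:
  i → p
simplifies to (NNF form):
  p ∨ ¬i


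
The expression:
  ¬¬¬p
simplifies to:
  ¬p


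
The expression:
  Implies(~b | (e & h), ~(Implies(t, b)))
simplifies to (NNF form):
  (b & ~e) | (b & ~h) | (t & ~b)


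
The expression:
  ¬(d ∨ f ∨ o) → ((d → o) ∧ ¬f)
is always true.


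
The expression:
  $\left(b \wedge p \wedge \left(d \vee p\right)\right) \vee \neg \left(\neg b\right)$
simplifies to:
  $b$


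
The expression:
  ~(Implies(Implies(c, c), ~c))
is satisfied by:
  {c: True}


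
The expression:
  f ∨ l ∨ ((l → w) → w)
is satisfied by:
  {l: True, w: True, f: True}
  {l: True, w: True, f: False}
  {l: True, f: True, w: False}
  {l: True, f: False, w: False}
  {w: True, f: True, l: False}
  {w: True, f: False, l: False}
  {f: True, w: False, l: False}


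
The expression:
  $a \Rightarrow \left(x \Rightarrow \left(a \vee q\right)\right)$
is always true.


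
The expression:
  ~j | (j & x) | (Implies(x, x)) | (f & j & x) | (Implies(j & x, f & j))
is always true.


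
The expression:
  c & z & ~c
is never true.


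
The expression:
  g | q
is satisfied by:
  {q: True, g: True}
  {q: True, g: False}
  {g: True, q: False}


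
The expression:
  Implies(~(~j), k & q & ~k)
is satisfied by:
  {j: False}


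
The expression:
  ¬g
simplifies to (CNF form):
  ¬g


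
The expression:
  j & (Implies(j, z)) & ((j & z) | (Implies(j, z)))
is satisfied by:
  {z: True, j: True}


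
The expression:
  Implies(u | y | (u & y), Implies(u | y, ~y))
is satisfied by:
  {y: False}


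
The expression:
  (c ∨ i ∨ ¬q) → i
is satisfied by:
  {i: True, q: True, c: False}
  {i: True, c: False, q: False}
  {i: True, q: True, c: True}
  {i: True, c: True, q: False}
  {q: True, c: False, i: False}


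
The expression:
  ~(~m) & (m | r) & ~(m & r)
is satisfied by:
  {m: True, r: False}


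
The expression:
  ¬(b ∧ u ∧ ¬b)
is always true.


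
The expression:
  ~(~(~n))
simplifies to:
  ~n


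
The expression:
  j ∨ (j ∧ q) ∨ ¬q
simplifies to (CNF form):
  j ∨ ¬q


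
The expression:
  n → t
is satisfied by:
  {t: True, n: False}
  {n: False, t: False}
  {n: True, t: True}


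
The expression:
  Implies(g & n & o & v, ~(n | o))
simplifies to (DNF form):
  ~g | ~n | ~o | ~v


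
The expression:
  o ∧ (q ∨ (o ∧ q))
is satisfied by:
  {o: True, q: True}


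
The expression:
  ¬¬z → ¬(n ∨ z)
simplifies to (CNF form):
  ¬z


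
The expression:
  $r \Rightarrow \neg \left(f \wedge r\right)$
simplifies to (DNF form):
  $\neg f \vee \neg r$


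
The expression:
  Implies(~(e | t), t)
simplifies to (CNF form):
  e | t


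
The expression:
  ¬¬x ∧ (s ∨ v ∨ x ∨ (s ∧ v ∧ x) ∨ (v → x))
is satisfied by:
  {x: True}


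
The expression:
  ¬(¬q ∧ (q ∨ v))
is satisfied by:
  {q: True, v: False}
  {v: False, q: False}
  {v: True, q: True}


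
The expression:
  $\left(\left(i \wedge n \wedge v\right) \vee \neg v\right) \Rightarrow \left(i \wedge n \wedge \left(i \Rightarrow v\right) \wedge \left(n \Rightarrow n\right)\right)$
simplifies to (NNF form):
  $v$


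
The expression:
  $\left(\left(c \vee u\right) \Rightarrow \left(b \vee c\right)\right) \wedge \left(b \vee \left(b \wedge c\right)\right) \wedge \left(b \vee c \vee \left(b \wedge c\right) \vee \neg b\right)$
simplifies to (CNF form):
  $b$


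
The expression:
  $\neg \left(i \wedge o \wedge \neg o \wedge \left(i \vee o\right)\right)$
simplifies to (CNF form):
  $\text{True}$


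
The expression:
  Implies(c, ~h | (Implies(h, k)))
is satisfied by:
  {k: True, h: False, c: False}
  {h: False, c: False, k: False}
  {k: True, c: True, h: False}
  {c: True, h: False, k: False}
  {k: True, h: True, c: False}
  {h: True, k: False, c: False}
  {k: True, c: True, h: True}


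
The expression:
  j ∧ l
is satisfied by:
  {j: True, l: True}


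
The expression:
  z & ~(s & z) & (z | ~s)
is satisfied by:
  {z: True, s: False}


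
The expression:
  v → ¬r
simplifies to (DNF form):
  ¬r ∨ ¬v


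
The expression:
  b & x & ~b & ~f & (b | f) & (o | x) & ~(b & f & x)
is never true.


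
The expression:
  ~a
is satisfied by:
  {a: False}


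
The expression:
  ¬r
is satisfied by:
  {r: False}


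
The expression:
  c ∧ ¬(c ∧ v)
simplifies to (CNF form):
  c ∧ ¬v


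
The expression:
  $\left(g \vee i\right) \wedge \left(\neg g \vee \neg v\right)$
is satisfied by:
  {i: True, v: False, g: False}
  {g: True, i: True, v: False}
  {g: True, v: False, i: False}
  {i: True, v: True, g: False}


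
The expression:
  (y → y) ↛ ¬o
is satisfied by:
  {o: True}


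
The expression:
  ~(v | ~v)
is never true.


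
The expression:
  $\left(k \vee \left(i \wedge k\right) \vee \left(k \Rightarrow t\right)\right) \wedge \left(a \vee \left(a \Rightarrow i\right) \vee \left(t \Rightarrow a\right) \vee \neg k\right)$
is always true.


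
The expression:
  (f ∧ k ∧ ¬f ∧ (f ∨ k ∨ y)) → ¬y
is always true.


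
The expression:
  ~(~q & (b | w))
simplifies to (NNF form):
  q | (~b & ~w)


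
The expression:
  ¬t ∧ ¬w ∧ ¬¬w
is never true.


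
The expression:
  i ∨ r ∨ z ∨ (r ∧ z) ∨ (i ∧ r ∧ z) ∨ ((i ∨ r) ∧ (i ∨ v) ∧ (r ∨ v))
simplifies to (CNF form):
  i ∨ r ∨ z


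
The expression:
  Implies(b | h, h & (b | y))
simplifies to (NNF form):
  (b & h) | (y & ~b) | (~b & ~h)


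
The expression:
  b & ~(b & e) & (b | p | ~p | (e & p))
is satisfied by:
  {b: True, e: False}


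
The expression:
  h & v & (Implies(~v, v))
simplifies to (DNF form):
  h & v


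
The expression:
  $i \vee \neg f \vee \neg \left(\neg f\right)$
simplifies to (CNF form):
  $\text{True}$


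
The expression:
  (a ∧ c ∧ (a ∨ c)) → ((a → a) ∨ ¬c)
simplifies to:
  True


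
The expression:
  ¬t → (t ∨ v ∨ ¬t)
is always true.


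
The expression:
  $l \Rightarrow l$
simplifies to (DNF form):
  $\text{True}$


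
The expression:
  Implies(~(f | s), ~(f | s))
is always true.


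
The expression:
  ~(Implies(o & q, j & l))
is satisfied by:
  {o: True, q: True, l: False, j: False}
  {o: True, q: True, j: True, l: False}
  {o: True, q: True, l: True, j: False}


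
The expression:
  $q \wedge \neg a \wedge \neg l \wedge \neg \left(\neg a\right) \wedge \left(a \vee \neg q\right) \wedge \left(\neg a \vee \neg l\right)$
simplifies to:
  $\text{False}$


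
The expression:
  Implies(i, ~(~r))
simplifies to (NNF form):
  r | ~i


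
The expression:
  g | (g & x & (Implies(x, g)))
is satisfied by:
  {g: True}


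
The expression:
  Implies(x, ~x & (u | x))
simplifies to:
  ~x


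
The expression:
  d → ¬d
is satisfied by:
  {d: False}


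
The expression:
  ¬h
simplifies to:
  ¬h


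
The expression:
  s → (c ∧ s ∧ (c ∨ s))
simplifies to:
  c ∨ ¬s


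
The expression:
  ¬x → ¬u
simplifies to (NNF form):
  x ∨ ¬u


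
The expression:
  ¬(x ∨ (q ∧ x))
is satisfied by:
  {x: False}


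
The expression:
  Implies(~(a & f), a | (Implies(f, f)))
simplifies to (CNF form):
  True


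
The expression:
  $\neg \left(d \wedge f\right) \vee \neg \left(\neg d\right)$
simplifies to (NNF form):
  $\text{True}$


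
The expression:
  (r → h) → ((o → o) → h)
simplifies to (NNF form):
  h ∨ r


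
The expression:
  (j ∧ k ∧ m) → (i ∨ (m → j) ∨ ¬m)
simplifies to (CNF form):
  True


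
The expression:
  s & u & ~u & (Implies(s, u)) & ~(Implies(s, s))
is never true.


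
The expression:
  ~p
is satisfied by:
  {p: False}


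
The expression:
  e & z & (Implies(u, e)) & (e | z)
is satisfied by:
  {z: True, e: True}


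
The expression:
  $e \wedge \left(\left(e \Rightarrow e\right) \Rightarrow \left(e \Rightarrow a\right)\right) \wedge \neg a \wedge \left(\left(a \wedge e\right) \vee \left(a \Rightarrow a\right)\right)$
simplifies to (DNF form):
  $\text{False}$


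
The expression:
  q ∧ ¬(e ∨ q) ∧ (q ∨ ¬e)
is never true.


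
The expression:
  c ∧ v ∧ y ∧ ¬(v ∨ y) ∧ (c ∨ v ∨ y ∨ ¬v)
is never true.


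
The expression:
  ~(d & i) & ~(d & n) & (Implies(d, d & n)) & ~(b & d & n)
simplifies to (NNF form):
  ~d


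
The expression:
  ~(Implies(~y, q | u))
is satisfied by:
  {q: False, u: False, y: False}


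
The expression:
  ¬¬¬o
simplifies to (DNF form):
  ¬o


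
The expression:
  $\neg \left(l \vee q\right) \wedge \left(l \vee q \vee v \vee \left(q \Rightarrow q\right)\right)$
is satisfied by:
  {q: False, l: False}


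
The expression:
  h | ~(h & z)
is always true.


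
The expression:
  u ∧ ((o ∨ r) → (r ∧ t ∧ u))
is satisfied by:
  {t: True, u: True, o: False, r: False}
  {u: True, r: False, t: False, o: False}
  {r: True, t: True, u: True, o: False}
  {o: True, r: True, u: True, t: True}


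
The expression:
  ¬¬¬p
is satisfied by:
  {p: False}


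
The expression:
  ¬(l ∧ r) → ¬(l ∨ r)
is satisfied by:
  {l: False, r: False}
  {r: True, l: True}


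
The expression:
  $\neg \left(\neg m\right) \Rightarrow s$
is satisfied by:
  {s: True, m: False}
  {m: False, s: False}
  {m: True, s: True}


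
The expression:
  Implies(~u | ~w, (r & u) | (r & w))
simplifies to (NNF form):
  (r & u) | (r & w) | (u & w)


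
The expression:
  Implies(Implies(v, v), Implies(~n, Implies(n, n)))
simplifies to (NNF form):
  True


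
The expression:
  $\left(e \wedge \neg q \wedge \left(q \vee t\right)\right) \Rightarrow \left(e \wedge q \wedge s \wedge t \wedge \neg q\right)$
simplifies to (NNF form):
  $q \vee \neg e \vee \neg t$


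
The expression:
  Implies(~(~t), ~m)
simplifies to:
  ~m | ~t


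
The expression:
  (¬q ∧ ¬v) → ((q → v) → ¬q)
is always true.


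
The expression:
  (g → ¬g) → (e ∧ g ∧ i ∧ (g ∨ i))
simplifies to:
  g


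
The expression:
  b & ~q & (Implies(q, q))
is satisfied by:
  {b: True, q: False}


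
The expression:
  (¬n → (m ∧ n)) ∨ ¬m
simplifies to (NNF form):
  n ∨ ¬m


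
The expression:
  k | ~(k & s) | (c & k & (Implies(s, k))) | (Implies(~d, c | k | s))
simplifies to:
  True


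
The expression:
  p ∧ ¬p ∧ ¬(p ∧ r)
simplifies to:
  False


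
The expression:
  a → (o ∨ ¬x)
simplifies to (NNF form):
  o ∨ ¬a ∨ ¬x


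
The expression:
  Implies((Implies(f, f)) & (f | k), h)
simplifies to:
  h | (~f & ~k)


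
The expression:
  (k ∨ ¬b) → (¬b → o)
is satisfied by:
  {b: True, o: True}
  {b: True, o: False}
  {o: True, b: False}


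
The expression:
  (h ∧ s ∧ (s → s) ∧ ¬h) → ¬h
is always true.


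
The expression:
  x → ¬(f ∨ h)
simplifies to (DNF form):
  (¬f ∧ ¬h) ∨ ¬x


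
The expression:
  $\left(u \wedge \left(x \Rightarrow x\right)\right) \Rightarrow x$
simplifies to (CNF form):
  $x \vee \neg u$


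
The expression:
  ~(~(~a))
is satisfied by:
  {a: False}


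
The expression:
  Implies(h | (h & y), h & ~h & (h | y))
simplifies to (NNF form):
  ~h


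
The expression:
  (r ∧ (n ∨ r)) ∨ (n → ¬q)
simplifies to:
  r ∨ ¬n ∨ ¬q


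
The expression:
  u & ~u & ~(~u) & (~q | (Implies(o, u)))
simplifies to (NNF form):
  False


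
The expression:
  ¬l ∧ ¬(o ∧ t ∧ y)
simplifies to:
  ¬l ∧ (¬o ∨ ¬t ∨ ¬y)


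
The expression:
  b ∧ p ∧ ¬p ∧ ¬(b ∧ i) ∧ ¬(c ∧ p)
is never true.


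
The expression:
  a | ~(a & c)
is always true.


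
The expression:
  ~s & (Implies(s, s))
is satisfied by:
  {s: False}
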